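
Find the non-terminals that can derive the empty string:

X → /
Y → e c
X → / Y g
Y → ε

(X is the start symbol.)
{ 'Y' }

A non-terminal is nullable if it can derive ε (the empty string): either it has an ε-production, or it has a production whose right-hand side consists entirely of nullable non-terminals.

ε-productions: Y → ε
So Y is immediately nullable.
No further non-terminal can be added: every production for the remaining non-terminals contains a terminal or a non-nullable non-terminal.
Nullable = { 'Y' }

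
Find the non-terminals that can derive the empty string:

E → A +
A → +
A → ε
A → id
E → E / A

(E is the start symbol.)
{ 'A' }

ε-productions: A → ε
So A is immediately nullable.
No further non-terminal can be added: every production for the remaining non-terminals contains a terminal or a non-nullable non-terminal.
Nullable = { 'A' }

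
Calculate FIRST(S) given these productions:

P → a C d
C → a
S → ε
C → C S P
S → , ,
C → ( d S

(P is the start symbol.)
{ ',', ε }

From S → ε:
  - ε-production, so ε ∈ FIRST(S)
From S → , ,:
  - ',' is a terminal: add ',' and stop

Collecting: FIRST(S) = { ',', ε }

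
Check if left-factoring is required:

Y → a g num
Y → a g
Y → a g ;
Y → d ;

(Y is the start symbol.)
Left-factoring is needed when two productions for the same non-terminal
share a common prefix on the right-hand side.

Productions for Y:
  Y → a g num
  Y → a g
  Y → a g ;
  Y → d ;

Found common prefix 'a g' in productions for Y

Answer: Yes, Y has productions with common prefix 'a g'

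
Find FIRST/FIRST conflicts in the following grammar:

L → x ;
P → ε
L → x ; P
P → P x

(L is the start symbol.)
Yes. L → x ';' / L → x ';' P on { 'x' }

A FIRST/FIRST conflict occurs when two productions N → α and N → β for the same non-terminal have FIRST(α) ∩ FIRST(β) ≠ ∅ (with ε ∈ FIRST of a nullable right-hand side, so two nullable alternatives also conflict).

FIRST sets of the non-terminals at (or reachable through a nullable prefix from) the front of some alternative:
  FIRST(P) = { 'x', ε }

Productions for L:
  L → x ;: FIRST = { 'x' }
  L → x ; P: FIRST = { 'x' }
Productions for P:
  P → ε: FIRST = { ε }
  P → P x: FIRST = { 'x' }

Conflict for L: L → x ; and L → x ; P
  Overlap: { 'x' }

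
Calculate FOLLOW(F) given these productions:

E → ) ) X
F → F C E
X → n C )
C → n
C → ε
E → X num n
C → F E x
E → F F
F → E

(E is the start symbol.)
{ $, ')', 'n', 'x' }

In F → F C E: F is followed by C E, add FIRST(C E) \ {ε} = { ')', 'n' }
In C → F E x: F is followed by E x, add FIRST(E x) \ {ε} = { ')', 'n' }
In E → F F: F is followed by F, add FIRST(F) \ {ε} = { ')', 'n' }
In E → F F: F is at the end, add FOLLOW(E)

The FOLLOW sets referred to above (computed the same way, to a fixed point):
  FOLLOW(E) = { $, ')', 'n', 'x' }

Taking the union: FOLLOW(F) = { $, ')', 'n', 'x' }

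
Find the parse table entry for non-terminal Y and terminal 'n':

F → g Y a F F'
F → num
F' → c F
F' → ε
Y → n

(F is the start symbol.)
Y → n

To find M[Y, 'n'], we find productions for Y where 'n' is in the predict set (PREDICT(N → α) = (FIRST(α) \ {ε}) ∪ (FOLLOW(N) if α ⇒* ε)).

Y → n: PREDICT = { 'n' }
  'n' is in predict set, so this production goes in M[Y, 'n']

M[Y, 'n'] = Y → n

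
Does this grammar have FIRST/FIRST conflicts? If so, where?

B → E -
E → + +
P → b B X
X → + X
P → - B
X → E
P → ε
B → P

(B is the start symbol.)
Yes. X → '+' X / X → E on { '+' }

FIRST sets of the non-terminals at (or reachable through a nullable prefix from) the front of some alternative:
  FIRST(E) = { '+' }
  FIRST(P) = { '-', 'b', ε }

Productions for B:
  B → E -: FIRST = { '+' }
  B → P: FIRST = { '-', 'b', ε }
Productions for P:
  P → b B X: FIRST = { 'b' }
  P → - B: FIRST = { '-' }
  P → ε: FIRST = { ε }
Productions for X:
  X → + X: FIRST = { '+' }
  X → E: FIRST = { '+' }
E has only one production, so no FIRST/FIRST conflict is possible there.

Conflict for X: X → + X and X → E
  Overlap: { '+' }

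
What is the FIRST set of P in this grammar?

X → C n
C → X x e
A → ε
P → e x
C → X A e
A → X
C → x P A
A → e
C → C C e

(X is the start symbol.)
From P → e x:
  - e is a terminal: add 'e' and stop

Collecting: FIRST(P) = { 'e' }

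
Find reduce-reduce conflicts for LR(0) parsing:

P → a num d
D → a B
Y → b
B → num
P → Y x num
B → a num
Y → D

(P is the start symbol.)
No reduce-reduce conflicts

Augment with P' → P and build the canonical LR(0) collection (I0 = CLOSURE({[P' → . P]}), then GOTO on every symbol after a dot until no new states appear). It has 13 states:
  I0: { [D → . a B], [P → . Y x num], [P → . a num d], [P' → . P], [Y → . D], [Y → . b] }  — shift
  I1: { [Y → D .] }  — reduce
  I2: { [P' → P .] }  — accept
  I3: { [P → Y . x num] }  — shift
  I4: { [B → . a num], [B → . num], [D → a . B], [P → a . num d] }  — shift
  I5: { [Y → b .] }  — reduce
  I6: { [D → a B .] }  — reduce
  I7: { [B → a . num] }  — shift
  I8: { [B → num .], [P → a num . d] }  — shift, reduce
  I9: { [P → a num d .] }  — reduce
  I10: { [B → a num .] }  — reduce
  I11: { [P → Y x . num] }  — shift
  I12: { [P → Y x num .] }  — reduce

No state contains more than one complete item.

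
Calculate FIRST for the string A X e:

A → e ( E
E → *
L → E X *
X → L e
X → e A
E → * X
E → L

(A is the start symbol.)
{ 'e' }

FIRST sets of the non-terminals involved (from the grammar, by fixed-point iteration):
  FIRST(A) = { 'e' }

To compute FIRST(A X e), process the symbols left to right:
Symbol A is a non-terminal. Add FIRST(A) \ {ε} = { 'e' }
A is not nullable (ε ∉ FIRST(A)), so stop here.
FIRST(A X e) = { 'e' }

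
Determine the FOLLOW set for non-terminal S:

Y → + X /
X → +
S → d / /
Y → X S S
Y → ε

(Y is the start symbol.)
{ $, 'd' }

To compute FOLLOW(S), find every occurrence of S on a right-hand side N → α S β: add FIRST(β) \ {ε}, and if β is empty or nullable also add FOLLOW(N). Iterate to a fixed point.

In Y → X S S: S is followed by S, add FIRST(S) \ {ε} = { 'd' }
In Y → X S S: S is at the end, add FOLLOW(Y)

The FOLLOW sets referred to above (computed the same way, to a fixed point):
  FOLLOW(Y) = { $ }

Taking the union: FOLLOW(S) = { $, 'd' }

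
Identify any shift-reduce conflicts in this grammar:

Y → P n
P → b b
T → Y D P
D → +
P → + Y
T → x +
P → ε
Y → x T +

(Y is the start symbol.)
Yes — I0: [P → .] vs [P → . + Y]; I1: [P → .] vs [P → . + Y]; I5: [P → .] vs [P → . + Y]; I8: [P → .] vs [P → . + Y]; I9: [P → .] vs [P → . + Y]; I12: [P → .] vs [P → . + Y]

Augment with Y' → Y and build the canonical LR(0) collection (I0 = CLOSURE({[Y' → . Y]}), then GOTO on every symbol after a dot until no new states appear). It has 17 states:
  I0: { [P → . + Y], [P → . b b], [P → .], [Y → . P n], [Y → . x T +], [Y' → . Y] }  — shift, reduce
  I1: { [P → + . Y], [P → . + Y], [P → . b b], [P → .], [Y → . P n], [Y → . x T +] }  — shift, reduce
  I2: { [Y → P . n] }  — shift
  I3: { [Y' → Y .] }  — accept
  I4: { [P → b . b] }  — shift
  I5: { [P → . + Y], [P → . b b], [P → .], [T → . Y D P], [T → . x +], [Y → . P n], [Y → . x T +], [Y → x . T +] }  — shift, reduce
  I6: { [Y → x T . +] }  — shift
  I7: { [D → . +], [T → Y . D P] }  — shift
  I8: { [P → . + Y], [P → . b b], [P → .], [T → . Y D P], [T → . x +], [T → x . +], [Y → . P n], [Y → . x T +], [Y → x . T +] }  — shift, reduce
  I9: { [P → + . Y], [P → . + Y], [P → . b b], [P → .], [T → x + .], [Y → . P n], [Y → . x T +] }  — shift, 2 reduces
  I10: { [P → + Y .] }  — reduce
  I11: { [D → + .] }  — reduce
  I12: { [P → . + Y], [P → . b b], [P → .], [T → Y D . P] }  — shift, reduce
  I13: { [T → Y D P .] }  — reduce
  I14: { [Y → x T + .] }  — reduce
  I15: { [P → b b .] }  — reduce
  I16: { [Y → P n .] }  — reduce

I0 contains reduce item [P → .] and shift items [P → . + Y], [P → . b b], [Y → . x T +] — shift-reduce conflict.
I1 contains reduce item [P → .] and shift items [P → . + Y], [P → . b b], [Y → . x T +] — shift-reduce conflict.
I5 contains reduce item [P → .] and shift items [P → . + Y], [P → . b b], [T → . x +], [Y → . x T +] — shift-reduce conflict.
I8 contains reduce item [P → .] and shift items [P → . + Y], [P → . b b], [T → . x +], [T → x . +], [Y → . x T +] — shift-reduce conflict.
I9 contains reduce items [P → .], [T → x + .] and shift items [P → . + Y], [P → . b b], [Y → . x T +] — shift-reduce conflict.
I12 contains reduce item [P → .] and shift items [P → . + Y], [P → . b b] — shift-reduce conflict.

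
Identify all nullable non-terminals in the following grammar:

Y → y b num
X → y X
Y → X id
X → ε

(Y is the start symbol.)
A non-terminal is nullable if it can derive ε (the empty string): either it has an ε-production, or it has a production whose right-hand side consists entirely of nullable non-terminals.

ε-productions: X → ε
So X is immediately nullable.
No further non-terminal can be added: every production for the remaining non-terminals contains a terminal or a non-nullable non-terminal.
Nullable = { 'X' }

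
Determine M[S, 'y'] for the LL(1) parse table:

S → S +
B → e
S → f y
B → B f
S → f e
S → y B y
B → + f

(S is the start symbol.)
S → S +, S → y B y

To find M[S, 'y'], we find productions for S where 'y' is in the predict set (PREDICT(N → α) = (FIRST(α) \ {ε}) ∪ (FOLLOW(N) if α ⇒* ε)).

Relevant sets:
  FIRST(S) = { 'f', 'y' }

S → S +: PREDICT = { 'f', 'y' }
  'y' is in predict set, so this production goes in M[S, 'y']
S → f y: PREDICT = { 'f' }
S → f e: PREDICT = { 'f' }
S → y B y: PREDICT = { 'y' }
  'y' is in predict set, so this production goes in M[S, 'y']

M[S, 'y'] = S → S +, S → y B y  (a multiply-defined cell — the grammar is not LL(1))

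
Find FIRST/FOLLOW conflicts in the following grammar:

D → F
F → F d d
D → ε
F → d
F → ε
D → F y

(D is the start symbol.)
Nullable non-terminals: D, F.
FIRST sets used below: FIRST(F) = { 'd', ε }

D: nullable alternative(s) D → F, D → ε; FOLLOW(D) = { $ }
  D → F: FIRST \ {ε} = { 'd' } — disjoint from FOLLOW(D)
  D → ε: FIRST \ {ε} = { } — disjoint from FOLLOW(D)
  D → F y: FIRST \ {ε} = { 'd', 'y' } — disjoint from FOLLOW(D)

F: nullable alternative(s) F → ε; FOLLOW(F) = { $, 'd', 'y' }
  F → F d d: FIRST \ {ε} = { 'd' } — overlaps FOLLOW(F) on { 'd' }: CONFLICT
  F → d: FIRST \ {ε} = { 'd' } — overlaps FOLLOW(F) on { 'd' }: CONFLICT
  F → ε: FIRST \ {ε} = { } — this is the only nullable alternative, skip

So the grammar has 2 FIRST/FOLLOW conflicts (marked CONFLICT above).

Answer: Yes. F → F d d with FOLLOW(F) on { 'd' }; F → d with FOLLOW(F) on { 'd' }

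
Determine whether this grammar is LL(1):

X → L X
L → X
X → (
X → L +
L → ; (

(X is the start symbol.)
No. Predict set conflict for X: { '(' }

A grammar is LL(1) if for each non-terminal N with multiple productions, the predict sets of those productions are pairwise disjoint, where PREDICT(N → α) = (FIRST(α) \ {ε}) ∪ (FOLLOW(N) if α ⇒* ε).

Relevant sets:
  FIRST(L) = { '(', ';' }
  FIRST(X) = { '(', ';' }

For X:
  PREDICT(X → L X) = { '(', ';' }
  PREDICT(X → '(') = { '(' }
  PREDICT(X → L '+') = { '(', ';' }
For L:
  PREDICT(L → X) = { '(', ';' }
  PREDICT(L → ';' '(') = { ';' }

Conflict found: Predict set conflict for X: { '(' }
The grammar is NOT LL(1).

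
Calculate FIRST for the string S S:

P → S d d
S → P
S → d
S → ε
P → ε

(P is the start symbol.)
{ 'd', ε }

FIRST sets of the non-terminals involved (from the grammar, by fixed-point iteration):
  FIRST(S) = { 'd', ε }

To compute FIRST(S S), process the symbols left to right:
Symbol S is a non-terminal. Add FIRST(S) \ {ε} = { 'd' }
S is nullable (ε ∈ FIRST(S)), continue to the next symbol.
Symbol S is a non-terminal. Add FIRST(S) \ {ε} = { 'd' }
S is nullable (ε ∈ FIRST(S)), continue to the next symbol.
All symbols are nullable, so ε is in the result.
FIRST(S S) = { 'd', ε }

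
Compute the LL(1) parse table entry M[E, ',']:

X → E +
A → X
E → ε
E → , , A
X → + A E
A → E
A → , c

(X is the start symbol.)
E → ε, E → , , A

To find M[E, ','], we find productions for E where ',' is in the predict set (PREDICT(N → α) = (FIRST(α) \ {ε}) ∪ (FOLLOW(N) if α ⇒* ε)).

Relevant sets:
  FOLLOW(E) = { $, '+', ',' }

E → ε: PREDICT = { $, '+', ',' }
  ',' is in predict set, so this production goes in M[E, ',']
E → , , A: PREDICT = { ',' }
  ',' is in predict set, so this production goes in M[E, ',']

M[E, ','] = E → ε, E → , , A  (a multiply-defined cell — the grammar is not LL(1))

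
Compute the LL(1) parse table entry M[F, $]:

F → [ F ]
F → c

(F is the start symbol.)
Empty (error entry)

To find M[F, $], we find productions for F where $ is in the predict set (PREDICT(N → α) = (FIRST(α) \ {ε}) ∪ (FOLLOW(N) if α ⇒* ε)).

F → [ F ]: PREDICT = { '[' }
F → c: PREDICT = { 'c' }

M[F, $] is empty (no production applies)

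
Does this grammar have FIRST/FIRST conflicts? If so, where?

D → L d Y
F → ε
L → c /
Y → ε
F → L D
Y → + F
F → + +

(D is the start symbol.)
A FIRST/FIRST conflict occurs when two productions N → α and N → β for the same non-terminal have FIRST(α) ∩ FIRST(β) ≠ ∅ (with ε ∈ FIRST of a nullable right-hand side, so two nullable alternatives also conflict).

FIRST sets of the non-terminals at (or reachable through a nullable prefix from) the front of some alternative:
  FIRST(L) = { 'c' }

Productions for F:
  F → ε: FIRST = { ε }
  F → L D: FIRST = { 'c' }
  F → + +: FIRST = { '+' }
Productions for Y:
  Y → ε: FIRST = { ε }
  Y → + F: FIRST = { '+' }
D, L have only one production, so no FIRST/FIRST conflict is possible there.

All alternatives of each non-terminal have pairwise disjoint FIRST sets.

Answer: No FIRST/FIRST conflicts.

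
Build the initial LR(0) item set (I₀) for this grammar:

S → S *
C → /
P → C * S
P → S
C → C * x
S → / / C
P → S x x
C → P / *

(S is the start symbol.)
First, augment the grammar with S' → S
I₀ = CLOSURE({ [S' → . S] }):
  [S' → . S] has the dot before S: add [S → . S *], [S → . / / C]
No further items can be added.

I₀ = { [S → . / / C], [S → . S *], [S' → . S] }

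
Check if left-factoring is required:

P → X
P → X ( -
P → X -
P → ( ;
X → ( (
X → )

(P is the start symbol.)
Yes, P has productions with common prefix 'X'

Left-factoring is needed when two productions for the same non-terminal
share a common prefix on the right-hand side.

Productions for P:
  P → X
  P → X ( -
  P → X -
  P → ( ;
Productions for X:
  X → ( (
  X → )

Found common prefix 'X' in productions for P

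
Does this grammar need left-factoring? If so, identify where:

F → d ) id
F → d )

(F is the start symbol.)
Left-factoring is needed when two productions for the same non-terminal
share a common prefix on the right-hand side.

Productions for F:
  F → d ) id
  F → d )

Found common prefix 'd )' in productions for F

Answer: Yes, F has productions with common prefix 'd )'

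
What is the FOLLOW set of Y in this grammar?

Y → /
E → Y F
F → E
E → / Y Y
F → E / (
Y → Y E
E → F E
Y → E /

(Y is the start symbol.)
To compute FOLLOW(Y), find every occurrence of Y on a right-hand side N → α Y β: add FIRST(β) \ {ε}, and if β is empty or nullable also add FOLLOW(N). Iterate to a fixed point.

Y is the start symbol, so $ ∈ FOLLOW(Y).
In E → Y F: Y is followed by F, add FIRST(F) \ {ε} = { '/' }
In E → / Y Y: Y is followed by Y, add FIRST(Y) \ {ε} = { '/' }
In E → / Y Y: Y is at the end, add FOLLOW(E)
In Y → Y E: Y is followed by E, add FIRST(E) \ {ε} = { '/' }

The FOLLOW sets referred to above (computed the same way, to a fixed point):
  FOLLOW(E) = { $, '/' }

Taking the union: FOLLOW(Y) = { $, '/' }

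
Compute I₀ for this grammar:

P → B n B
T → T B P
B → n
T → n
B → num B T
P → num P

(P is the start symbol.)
{ [B → . n], [B → . num B T], [P → . B n B], [P → . num P], [P' → . P] }

First, augment the grammar with P' → P
I₀ = CLOSURE({ [P' → . P] }):
  [P' → . P] has the dot before P: add [P → . B n B], [P → . num P]
  [P → . B n B] has the dot before B: add [B → . n], [B → . num B T]
No further items can be added.

I₀ = { [B → . n], [B → . num B T], [P → . B n B], [P → . num P], [P' → . P] }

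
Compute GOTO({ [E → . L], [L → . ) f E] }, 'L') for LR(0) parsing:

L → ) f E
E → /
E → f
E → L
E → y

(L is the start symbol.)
GOTO(I, 'L') = CLOSURE({ [A → αX.β] : [A → α.Xβ] ∈ I, X = 'L' })

Items with dot before 'L', with the dot advanced:
  [E → . L] → [E → L .]
Closure adds nothing (no advanced item has the dot before a non-terminal).

GOTO = { [E → L .] }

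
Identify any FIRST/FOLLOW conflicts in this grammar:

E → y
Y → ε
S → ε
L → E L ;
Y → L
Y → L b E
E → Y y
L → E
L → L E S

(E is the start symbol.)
A FIRST/FOLLOW conflict occurs when a non-terminal N has a nullable alternative N → β (β ⇒* ε) and another alternative N → α with FIRST(α) ∩ FOLLOW(N) ≠ ∅: on such a lookahead the parser cannot decide between expanding α and letting N vanish via β.

Nullable non-terminals: S, Y.
FIRST sets used below: FIRST(L) = { 'y' }
S has a nullable alternative but only one production, so nothing to check.

Y: nullable alternative(s) Y → ε; FOLLOW(Y) = { 'y' }
  Y → ε: FIRST \ {ε} = { } — this is the only nullable alternative, skip
  Y → L: FIRST \ {ε} = { 'y' } — overlaps FOLLOW(Y) on { 'y' }: CONFLICT
  Y → L b E: FIRST \ {ε} = { 'y' } — overlaps FOLLOW(Y) on { 'y' }: CONFLICT

E, L have no nullable alternative, so no FIRST/FOLLOW check is needed there.

So the grammar has 2 FIRST/FOLLOW conflicts (marked CONFLICT above).

Answer: Yes. Y → L with FOLLOW(Y) on { 'y' }; Y → L b E with FOLLOW(Y) on { 'y' }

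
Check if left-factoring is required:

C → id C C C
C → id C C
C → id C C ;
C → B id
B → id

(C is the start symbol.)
Yes, C has productions with common prefix 'id C C'

Left-factoring is needed when two productions for the same non-terminal
share a common prefix on the right-hand side.

Productions for C:
  C → id C C C
  C → id C C
  C → id C C ;
  C → B id

Found common prefix 'id C C' in productions for C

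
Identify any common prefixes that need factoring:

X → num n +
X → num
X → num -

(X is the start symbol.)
Yes, X has productions with common prefix 'num'

Left-factoring is needed when two productions for the same non-terminal
share a common prefix on the right-hand side.

Productions for X:
  X → num n +
  X → num
  X → num -

Found common prefix 'num' in productions for X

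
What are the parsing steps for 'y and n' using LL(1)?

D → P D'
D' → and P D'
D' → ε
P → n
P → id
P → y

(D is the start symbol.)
Stack is shown with the top on the left.

Stack       Input      Action
-----------------------------
D $         y and n $  output D → P D'
P D' $      y and n $  output P → y
y D' $      y and n $  match 'y'
D' $        and n $    output D' → and P D'
and P D' $  and n $    match 'and'
P D' $      n $        output P → n
n D' $      n $        match 'n'
D' $        $          output D' → ε
$           $          accept

The string is accepted.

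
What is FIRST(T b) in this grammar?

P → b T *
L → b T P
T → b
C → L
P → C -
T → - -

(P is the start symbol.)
FIRST sets of the non-terminals involved (from the grammar, by fixed-point iteration):
  FIRST(T) = { '-', 'b' }

To compute FIRST(T b), process the symbols left to right:
Symbol T is a non-terminal. Add FIRST(T) \ {ε} = { '-', 'b' }
T is not nullable (ε ∉ FIRST(T)), so stop here.
FIRST(T b) = { '-', 'b' }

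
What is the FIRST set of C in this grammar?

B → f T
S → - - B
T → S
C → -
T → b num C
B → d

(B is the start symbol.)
{ '-' }

From C → -:
  - '-' is a terminal: add '-' and stop

Collecting: FIRST(C) = { '-' }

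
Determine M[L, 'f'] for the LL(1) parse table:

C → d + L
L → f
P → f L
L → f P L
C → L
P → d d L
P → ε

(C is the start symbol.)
To find M[L, 'f'], we find productions for L where 'f' is in the predict set (PREDICT(N → α) = (FIRST(α) \ {ε}) ∪ (FOLLOW(N) if α ⇒* ε)).

L → f: PREDICT = { 'f' }
  'f' is in predict set, so this production goes in M[L, 'f']
L → f P L: PREDICT = { 'f' }
  'f' is in predict set, so this production goes in M[L, 'f']

M[L, 'f'] = L → f, L → f P L  (a multiply-defined cell — the grammar is not LL(1))

Answer: L → f, L → f P L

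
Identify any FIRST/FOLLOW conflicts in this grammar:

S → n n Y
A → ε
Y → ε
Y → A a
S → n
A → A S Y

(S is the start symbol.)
A FIRST/FOLLOW conflict occurs when a non-terminal N has a nullable alternative N → β (β ⇒* ε) and another alternative N → α with FIRST(α) ∩ FOLLOW(N) ≠ ∅: on such a lookahead the parser cannot decide between expanding α and letting N vanish via β.

Nullable non-terminals: A, Y.
FIRST sets used below: FIRST(A) = { 'n', ε }, FIRST(S) = { 'n' }

A: nullable alternative(s) A → ε; FOLLOW(A) = { 'a', 'n' }
  A → ε: FIRST \ {ε} = { } — this is the only nullable alternative, skip
  A → A S Y: FIRST \ {ε} = { 'n' } — overlaps FOLLOW(A) on { 'n' }: CONFLICT

Y: nullable alternative(s) Y → ε; FOLLOW(Y) = { $, 'a', 'n' }
  Y → ε: FIRST \ {ε} = { } — this is the only nullable alternative, skip
  Y → A a: FIRST \ {ε} = { 'a', 'n' } — overlaps FOLLOW(Y) on { 'a', 'n' }: CONFLICT

S has no nullable alternative, so no FIRST/FOLLOW check is needed there.

So the grammar has 2 FIRST/FOLLOW conflicts (marked CONFLICT above).

Answer: Yes. A → A S Y with FOLLOW(A) on { 'n' }; Y → A a with FOLLOW(Y) on { 'a', 'n' }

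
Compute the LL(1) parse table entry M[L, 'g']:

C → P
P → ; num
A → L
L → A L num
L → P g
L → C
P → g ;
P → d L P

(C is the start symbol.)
L → A L num, L → P g, L → C

To find M[L, 'g'], we find productions for L where 'g' is in the predict set (PREDICT(N → α) = (FIRST(α) \ {ε}) ∪ (FOLLOW(N) if α ⇒* ε)).

Relevant sets:
  FIRST(A) = { ';', 'd', 'g' }
  FIRST(P) = { ';', 'd', 'g' }
  FIRST(C) = { ';', 'd', 'g' }

L → A L num: PREDICT = { ';', 'd', 'g' }
  'g' is in predict set, so this production goes in M[L, 'g']
L → P g: PREDICT = { ';', 'd', 'g' }
  'g' is in predict set, so this production goes in M[L, 'g']
L → C: PREDICT = { ';', 'd', 'g' }
  'g' is in predict set, so this production goes in M[L, 'g']

M[L, 'g'] = L → A L num, L → P g, L → C  (a multiply-defined cell — the grammar is not LL(1))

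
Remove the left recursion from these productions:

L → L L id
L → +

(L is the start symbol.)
L is directly left-recursive. The standard transformation for
  A → A α₁ | ... | A α_m | β₁ | ... | β_n
is
  A  → β₁ A' | ... | β_n A'
  A' → α₁ A' | ... | α_m A' | ε

L → + becomes L → + L'
L → L L id becomes L' → L id L'
Add L' → ε

Resulting grammar:
L → + L'
L' → L id L'
L' → ε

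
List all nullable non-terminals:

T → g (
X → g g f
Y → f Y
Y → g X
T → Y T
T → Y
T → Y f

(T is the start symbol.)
A non-terminal is nullable if it can derive ε (the empty string): either it has an ε-production, or it has a production whose right-hand side consists entirely of nullable non-terminals.

There are no ε-productions, so no non-terminal can derive ε.
No non-terminals are nullable.

Answer: None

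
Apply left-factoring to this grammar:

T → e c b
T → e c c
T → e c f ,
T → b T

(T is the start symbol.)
T → e c T'
T' → b
T' → c
T' → f ,
T → b T

Left-factoring transforms A → αβ₁ | αβ₂ into A → αA' and A' → β₁ | β₂
(α is the longest common prefix among the alternatives). Repeat until
no nonterminal has two alternatives with a common prefix.

Round 1: T has alternatives sharing prefix 'e c'. Introduce T': T → e c T'
  Add: T' → b
  Add: T' → c
  Add: T' → f ,

No remaining common prefixes — done.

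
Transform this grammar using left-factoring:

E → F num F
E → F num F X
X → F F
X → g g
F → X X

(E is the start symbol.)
Left-factoring transforms A → αβ₁ | αβ₂ into A → αA' and A' → β₁ | β₂
(α is the longest common prefix among the alternatives). Repeat until
no nonterminal has two alternatives with a common prefix.

Round 1: E has alternatives sharing prefix 'F num F'. Introduce E': E → F num F E'
  Add: E' → ε
  Add: E' → X

No remaining common prefixes — done.

Resulting grammar:
E → F num F E'
E' → ε
E' → X
X → F F
X → g g
F → X X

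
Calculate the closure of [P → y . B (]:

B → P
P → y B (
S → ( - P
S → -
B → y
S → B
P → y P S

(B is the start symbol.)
To compute CLOSURE, for each item [A → α.Bβ] where B is a non-terminal, add [B → .γ] for all productions B → γ; repeat for the newly added items until nothing changes.

Start with: [P → y . B (]
  [P → y . B (] has the dot before B: add [B → . P], [B → . y]
  [B → . P] has the dot before P: add [P → . y B (], [P → . y P S]
No further items can be added.

CLOSURE = { [B → . P], [B → . y], [P → . y B (], [P → . y P S], [P → y . B (] }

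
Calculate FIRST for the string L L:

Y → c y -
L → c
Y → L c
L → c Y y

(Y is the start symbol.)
FIRST sets of the non-terminals involved (from the grammar, by fixed-point iteration):
  FIRST(L) = { 'c' }

To compute FIRST(L L), process the symbols left to right:
Symbol L is a non-terminal. Add FIRST(L) \ {ε} = { 'c' }
L is not nullable (ε ∉ FIRST(L)), so stop here.
FIRST(L L) = { 'c' }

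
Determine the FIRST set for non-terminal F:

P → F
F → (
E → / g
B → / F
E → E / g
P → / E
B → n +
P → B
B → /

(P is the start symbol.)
From F → (:
  - '(' is a terminal: add '(' and stop

Collecting: FIRST(F) = { '(' }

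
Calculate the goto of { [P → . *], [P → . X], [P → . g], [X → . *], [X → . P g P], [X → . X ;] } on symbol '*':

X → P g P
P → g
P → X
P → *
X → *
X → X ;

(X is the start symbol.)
{ [P → * .], [X → * .] }

GOTO(I, '*') = CLOSURE({ [A → αX.β] : [A → α.Xβ] ∈ I, X = '*' })

Items with dot before '*', with the dot advanced:
  [P → . *] → [P → * .]
  [X → . *] → [X → * .]
Closure adds nothing (no advanced item has the dot before a non-terminal).

GOTO = { [P → * .], [X → * .] }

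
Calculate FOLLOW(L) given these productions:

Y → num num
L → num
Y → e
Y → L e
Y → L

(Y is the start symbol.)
In Y → L e: L is followed by e, add FIRST(e) \ {ε} = { 'e' }
In Y → L: L is at the end, add FOLLOW(Y)

The FOLLOW sets referred to above (computed the same way, to a fixed point):
  FOLLOW(Y) = { $ }

Taking the union: FOLLOW(L) = { $, 'e' }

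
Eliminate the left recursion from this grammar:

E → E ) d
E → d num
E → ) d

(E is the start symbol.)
E is directly left-recursive. The standard transformation for
  A → A α₁ | ... | A α_m | β₁ | ... | β_n
is
  A  → β₁ A' | ... | β_n A'
  A' → α₁ A' | ... | α_m A' | ε

E → d num becomes E → d num E'
E → ) d becomes E → ) d E'
E → E ) d becomes E' → ) d E'
Add E' → ε

Resulting grammar:
E → d num E'
E → ) d E'
E' → ) d E'
E' → ε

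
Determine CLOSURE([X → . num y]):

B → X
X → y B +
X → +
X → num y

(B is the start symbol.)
To compute CLOSURE, for each item [A → α.Bβ] where B is a non-terminal, add [B → .γ] for all productions B → γ; repeat for the newly added items until nothing changes.

Start with: [X → . num y]
The dot precedes the terminal num, so nothing is added.

CLOSURE = { [X → . num y] }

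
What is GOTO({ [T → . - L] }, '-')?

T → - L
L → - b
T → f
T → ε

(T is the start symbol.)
{ [L → . - b], [T → - . L] }

GOTO(I, '-') = CLOSURE({ [A → αX.β] : [A → α.Xβ] ∈ I, X = '-' })

Items with dot before '-', with the dot advanced:
  [T → . - L] → [T → - . L]
Closure of the advanced items:
  [T → - . L] has the dot before L: add [L → . - b]

GOTO = { [L → . - b], [T → - . L] }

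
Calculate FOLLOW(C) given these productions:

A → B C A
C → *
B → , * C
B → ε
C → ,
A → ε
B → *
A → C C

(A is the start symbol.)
To compute FOLLOW(C), find every occurrence of C on a right-hand side N → α C β: add FIRST(β) \ {ε}, and if β is empty or nullable also add FOLLOW(N). Iterate to a fixed point.

In A → B C A: C is followed by A, add FIRST(A) \ {ε} = { '*', ',' }
  A is nullable, so also add FOLLOW(A)
In B → , * C: C is at the end, add FOLLOW(B)
In A → C C: C is followed by C, add FIRST(C) \ {ε} = { '*', ',' }
In A → C C: C is at the end, add FOLLOW(A)

The FOLLOW sets referred to above (computed the same way, to a fixed point):
  FOLLOW(A) = { $ }
  FOLLOW(B) = { '*', ',' }

Taking the union: FOLLOW(C) = { $, '*', ',' }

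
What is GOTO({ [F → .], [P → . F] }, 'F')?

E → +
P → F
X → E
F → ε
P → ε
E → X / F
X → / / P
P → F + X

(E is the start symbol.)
{ [P → F .] }

GOTO(I, 'F') = CLOSURE({ [A → αX.β] : [A → α.Xβ] ∈ I, X = 'F' })

Items with dot before 'F', with the dot advanced:
  [P → . F] → [P → F .]
Closure adds nothing (no advanced item has the dot before a non-terminal).

GOTO = { [P → F .] }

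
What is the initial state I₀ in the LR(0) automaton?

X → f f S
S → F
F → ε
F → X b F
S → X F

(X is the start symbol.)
{ [X → . f f S], [X' → . X] }

First, augment the grammar with X' → X
I₀ = CLOSURE({ [X' → . X] }):
  [X' → . X] has the dot before X: add [X → . f f S]
No further items can be added.

I₀ = { [X → . f f S], [X' → . X] }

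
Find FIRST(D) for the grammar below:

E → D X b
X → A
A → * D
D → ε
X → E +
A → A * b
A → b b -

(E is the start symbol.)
From D → ε:
  - ε-production, so ε ∈ FIRST(D)

Collecting: FIRST(D) = { ε }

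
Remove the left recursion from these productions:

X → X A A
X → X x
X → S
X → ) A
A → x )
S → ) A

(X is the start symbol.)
X is directly left-recursive. The standard transformation for
  A → A α₁ | ... | A α_m | β₁ | ... | β_n
is
  A  → β₁ A' | ... | β_n A'
  A' → α₁ A' | ... | α_m A' | ε

X → S becomes X → S X'
X → ) A becomes X → ) A X'
X → X A A becomes X' → A A X'
X → X x becomes X' → x X'
Add X' → ε

Productions for other non-terminals are unchanged:
  A → x )
  S → ) A

Resulting grammar:
X → S X'
X → ) A X'
X' → A A X'
X' → x X'
X' → ε
A → x )
S → ) A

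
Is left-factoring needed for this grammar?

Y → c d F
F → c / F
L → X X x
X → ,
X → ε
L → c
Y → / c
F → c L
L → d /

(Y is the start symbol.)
Left-factoring is needed when two productions for the same non-terminal
share a common prefix on the right-hand side.

Productions for Y:
  Y → c d F
  Y → / c
Productions for F:
  F → c / F
  F → c L
Productions for L:
  L → X X x
  L → c
  L → d /
Productions for X:
  X → ,
  X → ε

Found common prefix 'c' in productions for F

Answer: Yes, F has productions with common prefix 'c'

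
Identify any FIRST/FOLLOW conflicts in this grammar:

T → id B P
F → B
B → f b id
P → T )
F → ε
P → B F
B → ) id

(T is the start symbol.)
Nullable non-terminals: F.
FIRST sets used below: FIRST(B) = { ')', 'f' }

F: nullable alternative(s) F → ε; FOLLOW(F) = { $, ')' }
  F → B: FIRST \ {ε} = { ')', 'f' } — overlaps FOLLOW(F) on { ')' }: CONFLICT
  F → ε: FIRST \ {ε} = { } — this is the only nullable alternative, skip

B, P, T have no nullable alternative, so no FIRST/FOLLOW check is needed there.

So the grammar has 1 FIRST/FOLLOW conflict (marked CONFLICT above).

Answer: Yes. F → B with FOLLOW(F) on { ')' }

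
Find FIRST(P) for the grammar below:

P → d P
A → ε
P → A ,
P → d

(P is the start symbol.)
FIRST sets of the other non-terminals involved (by the same procedure, iterated to a fixed point):
  FIRST(A) = { ε }

From P → d P:
  - d is a terminal: add 'd' and stop
From P → A ,:
  - A is a non-terminal: add FIRST(A) \ {ε} = { }
    A is nullable, so continue to the next symbol
  - ',' is a terminal: add ',' and stop
From P → d:
  - d is a terminal: add 'd' and stop

Collecting: FIRST(P) = { ',', 'd' }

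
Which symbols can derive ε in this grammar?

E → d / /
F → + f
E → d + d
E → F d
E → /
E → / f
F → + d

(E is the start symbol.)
None

There are no ε-productions, so no non-terminal can derive ε.
No non-terminals are nullable.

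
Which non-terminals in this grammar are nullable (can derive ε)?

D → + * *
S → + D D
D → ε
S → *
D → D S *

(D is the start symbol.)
{ 'D' }

ε-productions: D → ε
So D is immediately nullable.
No further non-terminal can be added: every production for the remaining non-terminals contains a terminal or a non-nullable non-terminal.
Nullable = { 'D' }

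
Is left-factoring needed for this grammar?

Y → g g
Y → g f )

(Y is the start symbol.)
Left-factoring is needed when two productions for the same non-terminal
share a common prefix on the right-hand side.

Productions for Y:
  Y → g g
  Y → g f )

Found common prefix 'g' in productions for Y

Answer: Yes, Y has productions with common prefix 'g'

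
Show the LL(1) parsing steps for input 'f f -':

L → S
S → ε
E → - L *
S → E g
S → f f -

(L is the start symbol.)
Stack is shown with the top on the left.

Stack    Input    Action
------------------------
L $      f f - $  output L → S
S $      f f - $  output S → f f -
f f - $  f f - $  match 'f'
f - $    f - $    match 'f'
- $      - $      match '-'
$        $        accept

The string is accepted.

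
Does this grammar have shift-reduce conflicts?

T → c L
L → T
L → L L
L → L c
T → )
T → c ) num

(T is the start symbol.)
Yes — I4: [T → ) .] vs [T → c ) . num]; I5: [T → c L .] vs [L → L . c]; I7: [L → L L .] vs [L → L . c]; I8: [L → L c .] vs [T → . )]

A shift-reduce conflict occurs when an LR(0) state has both:
  - a complete (reduce) item [A → α .] (dot at the end), and
  - a shift item [B → β . c γ] (dot before a terminal).

Augment with T' → T and build the canonical LR(0) collection (I0 = CLOSURE({[T' → . T]}), then GOTO on every symbol after a dot until no new states appear). It has 10 states:
  I0: { [T → . )], [T → . c ) num], [T → . c L], [T' → . T] }  — shift
  I1: { [T → ) .] }  — reduce
  I2: { [T' → T .] }  — accept
  I3: { [L → . L L], [L → . L c], [L → . T], [T → . )], [T → . c ) num], [T → . c L], [T → c . ) num], [T → c . L] }  — shift
  I4: { [T → ) .], [T → c ) . num] }  — shift, reduce
  I5: { [L → . L L], [L → . L c], [L → . T], [L → L . L], [L → L . c], [T → . )], [T → . c ) num], [T → . c L], [T → c L .] }  — shift, reduce
  I6: { [L → T .] }  — reduce
  I7: { [L → . L L], [L → . L c], [L → . T], [L → L . L], [L → L . c], [L → L L .], [T → . )], [T → . c ) num], [T → . c L] }  — shift, reduce
  I8: { [L → . L L], [L → . L c], [L → . T], [L → L c .], [T → . )], [T → . c ) num], [T → . c L], [T → c . ) num], [T → c . L] }  — shift, reduce
  I9: { [T → c ) num .] }  — reduce

I4 contains reduce item [T → ) .] and shift item [T → c ) . num] — shift-reduce conflict.
I5 contains reduce item [T → c L .] and shift items [L → L . c], [T → . )], [T → . c ) num], [T → . c L] — shift-reduce conflict.
I7 contains reduce item [L → L L .] and shift items [L → L . c], [T → . )], [T → . c ) num], [T → . c L] — shift-reduce conflict.
I8 contains reduce item [L → L c .] and shift items [T → . )], [T → . c ) num], [T → c . ) num], [T → . c L] — shift-reduce conflict.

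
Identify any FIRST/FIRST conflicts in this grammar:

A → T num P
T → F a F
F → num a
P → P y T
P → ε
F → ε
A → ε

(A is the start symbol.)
No FIRST/FIRST conflicts.

A FIRST/FIRST conflict occurs when two productions N → α and N → β for the same non-terminal have FIRST(α) ∩ FIRST(β) ≠ ∅ (with ε ∈ FIRST of a nullable right-hand side, so two nullable alternatives also conflict).

FIRST sets of the non-terminals at (or reachable through a nullable prefix from) the front of some alternative:
  FIRST(T) = { 'a', 'num' }
  FIRST(P) = { 'y', ε }

Productions for A:
  A → T num P: FIRST = { 'a', 'num' }
  A → ε: FIRST = { ε }
Productions for F:
  F → num a: FIRST = { 'num' }
  F → ε: FIRST = { ε }
Productions for P:
  P → P y T: FIRST = { 'y' }
  P → ε: FIRST = { ε }
T has only one production, so no FIRST/FIRST conflict is possible there.

All alternatives of each non-terminal have pairwise disjoint FIRST sets.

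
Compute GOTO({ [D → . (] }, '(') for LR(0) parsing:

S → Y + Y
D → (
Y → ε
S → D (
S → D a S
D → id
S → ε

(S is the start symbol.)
{ [D → ( .] }

GOTO(I, '(') = CLOSURE({ [A → αX.β] : [A → α.Xβ] ∈ I, X = '(' })

Items with dot before '(', with the dot advanced:
  [D → . (] → [D → ( .]
Closure adds nothing (no advanced item has the dot before a non-terminal).

GOTO = { [D → ( .] }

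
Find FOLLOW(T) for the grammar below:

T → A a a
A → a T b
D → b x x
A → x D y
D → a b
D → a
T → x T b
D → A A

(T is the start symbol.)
{ $, 'b' }

To compute FOLLOW(T), find every occurrence of T on a right-hand side N → α T β: add FIRST(β) \ {ε}, and if β is empty or nullable also add FOLLOW(N). Iterate to a fixed point.

T is the start symbol, so $ ∈ FOLLOW(T).
In A → a T b: T is followed by b, add FIRST(b) \ {ε} = { 'b' }
In T → x T b: T is followed by b, add FIRST(b) \ {ε} = { 'b' }

Taking the union: FOLLOW(T) = { $, 'b' }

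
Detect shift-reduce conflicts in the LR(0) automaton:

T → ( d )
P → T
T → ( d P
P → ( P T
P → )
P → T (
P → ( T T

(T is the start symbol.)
A shift-reduce conflict occurs when an LR(0) state has both:
  - a complete (reduce) item [A → α .] (dot at the end), and
  - a shift item [B → β . c γ] (dot before a terminal).

Augment with T' → T and build the canonical LR(0) collection (I0 = CLOSURE({[T' → . T]}), then GOTO on every symbol after a dot until no new states appear). It has 15 states:
  I0: { [T → . ( d )], [T → . ( d P], [T' → . T] }  — shift
  I1: { [T → ( . d )], [T → ( . d P] }  — shift
  I2: { [T' → T .] }  — accept
  I3: { [P → . ( P T], [P → . ( T T], [P → . )], [P → . T (], [P → . T], [T → ( d . )], [T → ( d . P], [T → . ( d )], [T → . ( d P] }  — shift
  I4: { [P → ( . P T], [P → ( . T T], [P → . ( P T], [P → . ( T T], [P → . )], [P → . T (], [P → . T], [T → ( . d )], [T → ( . d P], [T → . ( d )], [T → . ( d P] }  — shift
  I5: { [P → ) .], [T → ( d ) .] }  — 2 reduces
  I6: { [T → ( d P .] }  — reduce
  I7: { [P → T . (], [P → T .] }  — shift, reduce
  I8: { [P → T ( .] }  — reduce
  I9: { [P → ) .] }  — reduce
  I10: { [P → ( P . T], [T → . ( d )], [T → . ( d P] }  — shift
  I11: { [P → ( T . T], [P → T . (], [P → T .], [T → . ( d )], [T → . ( d P] }  — shift, reduce
  I12: { [P → T ( .], [T → ( . d )], [T → ( . d P] }  — shift, reduce
  I13: { [P → ( T T .] }  — reduce
  I14: { [P → ( P T .] }  — reduce

I7 contains reduce item [P → T .] and shift item [P → T . (] — shift-reduce conflict.
I11 contains reduce item [P → T .] and shift items [P → T . (], [T → . ( d )], [T → . ( d P] — shift-reduce conflict.
I12 contains reduce item [P → T ( .] and shift items [T → ( . d )], [T → ( . d P] — shift-reduce conflict.

Answer: Yes — I7: [P → T .] vs [P → T . (]; I11: [P → T .] vs [P → T . (]; I12: [P → T ( .] vs [T → ( . d )]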